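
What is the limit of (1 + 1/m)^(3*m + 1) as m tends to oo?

e^(3)

The base → 1 and the exponent → ∞: a 1^∞ form.
Take logarithms: (3m + 1)·ln(1 + 1/m). Since ln(1+u) ~ u for small u, this behaves like (3m)·(1/m) → 3.
So the limit is e^(3).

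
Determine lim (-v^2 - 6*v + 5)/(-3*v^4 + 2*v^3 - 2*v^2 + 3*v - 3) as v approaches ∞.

The denominator has degree 4 and the numerator degree 2. Dividing numerator and denominator by v^4 sends every term to 0 except the leading denominator term, so the limit is 0.

0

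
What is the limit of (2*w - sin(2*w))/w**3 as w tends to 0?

Direct substitution gives 0/0.
Apply L'Hôpital: lim (2 - 2*cos(2*w))/(3*w^2), still 0/0.
Apply L'Hôpital: lim (4*sin(2*w))/(6*w), still 0/0.
After 3 applications of L'Hôpital's rule the quotient is (8*cos(2*w))/(6); substituting w = 0 gives 4/3.

4/3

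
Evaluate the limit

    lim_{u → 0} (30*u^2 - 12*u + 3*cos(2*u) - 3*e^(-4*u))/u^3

Substitution gives 0/0 (the numerator vanishes to order 3).
Expand each term to order u^3: the coefficient of u^3 in 3·cos(2u) is 0 and in -3·e^(-4u) is 32.
Lower-order terms cancel with the polynomial part, so the numerator is (32)·u^3 + o(u^3), and the limit is (32)/(1) = 32.

32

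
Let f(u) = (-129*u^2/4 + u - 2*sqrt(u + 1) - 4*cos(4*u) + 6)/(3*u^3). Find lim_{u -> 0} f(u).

-1/24

Substitution gives 0/0; apply L'Hôpital's rule 3 times.
After differentiating numerator and denominator 3 times the quotient is (-256*sin(4*u) - 3/(4*(u + 1)^(5/2)))/(18); at u = 0 this is -1/24.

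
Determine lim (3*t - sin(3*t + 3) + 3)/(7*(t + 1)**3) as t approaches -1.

Direct substitution gives 0/0.
Apply L'Hôpital: lim (3 - 3*cos(3*t + 3))/(21*(t + 1)^2), still 0/0.
Apply L'Hôpital: lim (9*sin(3*t + 3))/(42*t + 42), still 0/0.
After 3 applications of L'Hôpital's rule the quotient is (27*cos(3*t + 3))/(42); substituting t = -1 gives 9/14.

9/14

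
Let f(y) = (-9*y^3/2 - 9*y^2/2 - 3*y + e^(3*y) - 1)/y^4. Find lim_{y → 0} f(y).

Direct substitution gives 0/0.
Apply L'Hôpital: lim (-27*y^2/2 - 9*y + 3*e^(3*y) - 3)/(4*y^3), still 0/0.
Apply L'Hôpital: lim (-27*y + 9*e^(3*y) - 9)/(12*y^2), still 0/0.
Apply L'Hôpital: lim (27*e^(3*y) - 27)/(24*y), still 0/0.
After 4 applications of L'Hôpital's rule the quotient is (81*e^(3*y))/(24); substituting y = 0 gives 27/8.

27/8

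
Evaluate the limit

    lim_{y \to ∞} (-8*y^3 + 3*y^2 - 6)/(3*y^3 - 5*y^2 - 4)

Numerator and denominator both have degree 3.
Dividing every term by y^3, all lower-order terms vanish and the limit is the ratio of leading coefficients, -8/(3) = -8/3.

-8/3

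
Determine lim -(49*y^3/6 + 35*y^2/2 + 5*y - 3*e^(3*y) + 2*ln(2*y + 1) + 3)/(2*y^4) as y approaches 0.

145/16

Substitution gives 0/0 (the numerator vanishes to order 4).
Expand each term to order y^4: the coefficient of y^4 in -3·e^(3y) is -81/8 and in 2·ln(1 + 2y) is -8.
Lower-order terms cancel with the polynomial part, so the numerator is (-145/8)·y^4 + o(y^4), and the limit is (-145/8)/(-2) = 145/16.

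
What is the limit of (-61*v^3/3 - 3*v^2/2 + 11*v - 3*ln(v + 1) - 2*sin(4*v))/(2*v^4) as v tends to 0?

Substitution gives 0/0; apply L'Hôpital's rule 4 times.
After differentiating numerator and denominator 4 times the quotient is (-512*sin(4*v) + 18/(v + 1)^4)/(48); at v = 0 this is 3/8.

3/8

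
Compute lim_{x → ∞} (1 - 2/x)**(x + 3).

Write it as [(1 - 2/x)^x]^(1) · (1 - 2/x)^(3). The bracketed term tends to e^(-2) and the second factor to 1, so the limit is e^(-2).

e^(-2)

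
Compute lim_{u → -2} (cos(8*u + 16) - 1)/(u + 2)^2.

Direct substitution gives 0/0.
Apply L'Hôpital: lim (-8*sin(8*u + 16))/(2*u + 4), still 0/0.
After 2 applications of L'Hôpital's rule the quotient is (-64*cos(8*u + 16))/(2); substituting u = -2 gives -32.

-32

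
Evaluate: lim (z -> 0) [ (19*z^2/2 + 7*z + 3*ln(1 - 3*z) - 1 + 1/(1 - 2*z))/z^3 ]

Substitution gives 0/0 (the numerator vanishes to order 3).
Expand each term to order z^3: the coefficient of z^3 in 1/(1 - 2z) is 8 and in 3·ln(1 - 3z) is -27.
Lower-order terms cancel with the polynomial part, so the numerator is (-19)·z^3 + o(z^3), and the limit is (-19)/(1) = -19.

-19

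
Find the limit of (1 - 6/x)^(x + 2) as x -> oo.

e^(-6)

Write it as [(1 - 6/x)^x]^(1) · (1 - 6/x)^(2). The bracketed term tends to e^(-6) and the second factor to 1, so the limit is e^(-6).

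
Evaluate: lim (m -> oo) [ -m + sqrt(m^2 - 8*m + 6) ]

-4

This has the form ∞ − ∞. Multiply and divide by the conjugate √(m^2 - 8*m + 6) + m.
That gives (-8m + 6) / (√(m^2 - 8*m + 6) + m).
Divide numerator and denominator by m: the limit is -8/(2·1) = -4.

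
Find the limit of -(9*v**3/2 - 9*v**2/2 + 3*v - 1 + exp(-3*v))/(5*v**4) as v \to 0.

Direct substitution gives 0/0.
Apply L'Hôpital: lim (27*v^2/2 - 9*v + 3 - 3*e^(-3*v))/(-20*v^3), still 0/0.
Apply L'Hôpital: lim (27*v - 9 + 9*e^(-3*v))/(-60*v^2), still 0/0.
Apply L'Hôpital: lim (27 - 27*e^(-3*v))/(-120*v), still 0/0.
After 4 applications of L'Hôpital's rule the quotient is (81*e^(-3*v))/(-120); substituting v = 0 gives -27/40.

-27/40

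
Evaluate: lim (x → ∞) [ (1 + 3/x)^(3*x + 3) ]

e^(9)

The base → 1 and the exponent → ∞: a 1^∞ form.
Take logarithms: (3x + 3)·ln(1 + 3/x). Since ln(1+u) ~ u for small u, this behaves like (3x)·(3/x) → 9.
So the limit is e^(9).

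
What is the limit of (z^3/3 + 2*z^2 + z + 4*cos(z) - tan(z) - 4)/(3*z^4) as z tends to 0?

1/18

Substitution gives 0/0 (the numerator vanishes to order 4).
Expand each term to order z^4: the coefficient of z^4 in 4·cos(z) is 1/6 and in −tan(z) is 0.
Lower-order terms cancel with the polynomial part, so the numerator is (1/6)·z^4 + o(z^4), and the limit is (1/6)/(3) = 1/18.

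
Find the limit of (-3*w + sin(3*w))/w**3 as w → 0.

Direct substitution gives 0/0.
Apply L'Hôpital: lim (3*cos(3*w) - 3)/(3*w^2), still 0/0.
Apply L'Hôpital: lim (-9*sin(3*w))/(6*w), still 0/0.
After 3 applications of L'Hôpital's rule the quotient is (-27*cos(3*w))/(6); substituting w = 0 gives -9/2.

-9/2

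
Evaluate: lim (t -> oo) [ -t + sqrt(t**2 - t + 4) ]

-1/2

This has the form ∞ − ∞. Multiply and divide by the conjugate √(t^2 - t + 4) + t.
That gives (-t + 4) / (√(t^2 - t + 4) + t).
Divide numerator and denominator by t: the limit is -1/(2·1) = -1/2.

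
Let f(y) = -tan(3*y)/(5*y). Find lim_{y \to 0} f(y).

-3/5

Substitution gives 0/0.
Since tan(u)/u → 1 as u → 0, tan(3y)/(3y) → 1 and the limit is 3/(-5) = -3/5.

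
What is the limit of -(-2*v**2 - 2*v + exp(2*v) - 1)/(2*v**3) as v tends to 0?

-2/3

Direct substitution gives 0/0.
Apply L'Hôpital: lim (-4*v + 2*e^(2*v) - 2)/(-6*v^2), still 0/0.
Apply L'Hôpital: lim (4*e^(2*v) - 4)/(-12*v), still 0/0.
After 3 applications of L'Hôpital's rule the quotient is (8*e^(2*v))/(-12); substituting v = 0 gives -2/3.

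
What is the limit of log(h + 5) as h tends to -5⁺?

As h → -5⁺, h + 5 → 0⁺ and ln(h + 5) → −∞.
Multiplying by 1 gives -∞.

-∞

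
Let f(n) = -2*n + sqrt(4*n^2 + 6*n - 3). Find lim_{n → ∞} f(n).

3/2

This has the form ∞ − ∞. Multiply and divide by the conjugate √(4*n^2 + 6*n - 3) + 2n.
That gives (6n - 3) / (√(4*n^2 + 6*n - 3) + 2n).
Divide numerator and denominator by n: the limit is 6/(2·2) = 3/2.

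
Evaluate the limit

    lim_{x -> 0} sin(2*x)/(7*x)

Substitution gives 0/0.
Write it as (2/7)·sin(2x)/(2x); since sin(u)/u → 1, the limit is 2/7.

2/7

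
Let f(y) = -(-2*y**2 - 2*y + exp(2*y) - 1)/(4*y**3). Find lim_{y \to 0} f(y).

-1/3

Direct substitution gives 0/0.
Apply L'Hôpital: lim (-4*y + 2*e^(2*y) - 2)/(-12*y^2), still 0/0.
Apply L'Hôpital: lim (4*e^(2*y) - 4)/(-24*y), still 0/0.
After 3 applications of L'Hôpital's rule the quotient is (8*e^(2*y))/(-24); substituting y = 0 gives -1/3.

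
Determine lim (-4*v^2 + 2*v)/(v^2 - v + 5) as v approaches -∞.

Numerator and denominator both have degree 2.
Dividing every term by v^2, all lower-order terms vanish and the limit is the ratio of leading coefficients, -4/(1) = -4.

-4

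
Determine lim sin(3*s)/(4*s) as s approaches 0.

Substitution gives 0/0.
Write it as (3/4)·sin(3s)/(3s); since sin(u)/u → 1, the limit is 3/4.

3/4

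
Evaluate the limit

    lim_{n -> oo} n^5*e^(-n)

0

Write as n^5/e^{1n}, an ∞/∞ form.
Exponential growth dominates any polynomial, so repeated L'Hôpital (or the standard result) gives 0.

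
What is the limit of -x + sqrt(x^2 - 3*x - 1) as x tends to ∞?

An ∞ − ∞ form. Rationalising with the conjugate, the difference becomes (-3x - 1) / (√(x^2 - 3*x - 1) + x).
For large x the denominator behaves like 2·x, so the quotient tends to -3/2 = -3/2.

-3/2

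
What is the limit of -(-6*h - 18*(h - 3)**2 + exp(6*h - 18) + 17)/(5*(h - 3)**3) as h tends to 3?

-36/5

Direct substitution gives 0/0.
Apply L'Hôpital: lim (-36*h + 6*e^(6*h - 18) + 102)/(-15*(h - 3)^2), still 0/0.
Apply L'Hôpital: lim (36*e^(6*h - 18) - 36)/(90 - 30*h), still 0/0.
After 3 applications of L'Hôpital's rule the quotient is (216*e^(6*h - 18))/(-30); substituting h = 3 gives -36/5.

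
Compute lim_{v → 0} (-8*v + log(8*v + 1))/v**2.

Direct substitution gives 0/0.
Apply L'Hôpital: lim (-8 + 8/(8*v + 1))/(2*v), still 0/0.
After 2 applications of L'Hôpital's rule the quotient is (-64/(8*v + 1)^2)/(2); substituting v = 0 gives -32.

-32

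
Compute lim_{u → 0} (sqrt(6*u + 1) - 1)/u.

A 0/0 form; rationalise with √(1 + 6u) + √1. This collapses the numerator to 6u, leaving 6/(√(1 + 6u) + √1) → 6/(2√1) = 3.

3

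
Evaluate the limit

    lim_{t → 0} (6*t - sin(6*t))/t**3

Direct substitution gives 0/0.
Apply L'Hôpital: lim (6 - 6*cos(6*t))/(3*t^2), still 0/0.
Apply L'Hôpital: lim (36*sin(6*t))/(6*t), still 0/0.
After 3 applications of L'Hôpital's rule the quotient is (216*cos(6*t))/(6); substituting t = 0 gives 36.

36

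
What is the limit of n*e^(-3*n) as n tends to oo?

0

Write as n^1/e^{3n}, an ∞/∞ form.
Exponential growth dominates any polynomial, so repeated L'Hôpital (or the standard result) gives 0.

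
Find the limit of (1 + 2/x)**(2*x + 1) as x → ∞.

Write it as [(1 + 2/x)^x]^(2) · (1 + 2/x)^(1). The bracketed term tends to e^(2) and the second factor to 1, so the limit is e^(4).

e^(4)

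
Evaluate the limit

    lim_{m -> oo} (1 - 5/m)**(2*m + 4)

e^(-10)

The base → 1 and the exponent → ∞: a 1^∞ form.
Take logarithms: (2m + 4)·ln(1 - 5/m). Since ln(1+u) ~ u for small u, this behaves like (2m)·(-5/m) → -10.
So the limit is e^(-10).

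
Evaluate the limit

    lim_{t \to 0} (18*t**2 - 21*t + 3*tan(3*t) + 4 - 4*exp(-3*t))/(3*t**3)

Substitution gives 0/0 (the numerator vanishes to order 3).
Expand each term to order t^3: the coefficient of t^3 in 3·tan(3t) is 27 and in -4·e^(-3t) is 18.
Lower-order terms cancel with the polynomial part, so the numerator is (45)·t^3 + o(t^3), and the limit is (45)/(3) = 15.

15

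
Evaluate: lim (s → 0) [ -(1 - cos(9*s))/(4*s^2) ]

Substitution gives 0/0.
Use (1 − cos u)/u² → 1/2 with u = 9s: the limit is 9²/(2·(-4)) = -81/8.

-81/8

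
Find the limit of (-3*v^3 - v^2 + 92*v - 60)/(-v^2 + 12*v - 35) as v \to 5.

Since v = 5 makes numerator and denominator zero, (v - 5) divides both.
Cancelling it gives (-3*v^2 - 16*v + 12)/(7 - v); now plug in v = 5 to get -143/2.

-143/2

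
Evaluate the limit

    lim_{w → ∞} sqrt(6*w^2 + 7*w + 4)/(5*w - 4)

For large |w|, √(6*w^2 + 7*w + 4) ≈ √6·|w| and the denominator ≈ 5w.
Since w → +∞, |w| = w, giving √6/(5) = √(6)/5.

√(6)/5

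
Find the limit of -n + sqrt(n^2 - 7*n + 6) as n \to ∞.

-7/2

An ∞ − ∞ form. Rationalising with the conjugate, the difference becomes (-7n + 6) / (√(n^2 - 7*n + 6) + n).
For large n the denominator behaves like 2·n, so the quotient tends to -7/2 = -7/2.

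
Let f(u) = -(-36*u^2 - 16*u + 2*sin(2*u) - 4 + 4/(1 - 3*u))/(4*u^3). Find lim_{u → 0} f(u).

Substitution gives 0/0 (the numerator vanishes to order 3).
Expand each term to order u^3: the coefficient of u^3 in 2·sin(2u) is -8/3 and in 4·1/(1 - 3u) is 108.
Lower-order terms cancel with the polynomial part, so the numerator is (316/3)·u^3 + o(u^3), and the limit is (316/3)/(-4) = -79/3.

-79/3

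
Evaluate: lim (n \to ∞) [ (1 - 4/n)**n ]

Write it as [(1 - 4/n)^n]^(1) · (1 - 4/n)^(0). The bracketed term tends to e^(-4) and the second factor to 1, so the limit is e^(-4).

e^(-4)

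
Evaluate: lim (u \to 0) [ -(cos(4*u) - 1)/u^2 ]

Direct substitution gives 0/0.
Apply L'Hôpital: lim (-4*sin(4*u))/(-2*u), still 0/0.
After 2 applications of L'Hôpital's rule the quotient is (-16*cos(4*u))/(-2); substituting u = 0 gives 8.

8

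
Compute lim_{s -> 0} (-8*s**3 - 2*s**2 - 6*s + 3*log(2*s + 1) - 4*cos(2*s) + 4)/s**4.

Substitution gives 0/0; apply L'Hôpital's rule 4 times.
After differentiating numerator and denominator 4 times the quotient is (-64*cos(2*s) - 288/(2*s + 1)^4)/(24); at s = 0 this is -44/3.

-44/3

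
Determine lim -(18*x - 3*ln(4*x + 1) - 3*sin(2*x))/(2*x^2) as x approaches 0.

-12

Substitution gives 0/0 (the numerator vanishes to order 2).
Expand each term to order x^2: the coefficient of x^2 in -3·ln(1 + 4x) is 24 and in -3·sin(2x) is 0.
Lower-order terms cancel with the polynomial part, so the numerator is (24)·x^2 + o(x^2), and the limit is (24)/(-2) = -12.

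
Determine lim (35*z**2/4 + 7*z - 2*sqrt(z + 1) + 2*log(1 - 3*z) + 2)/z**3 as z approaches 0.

Substitution gives 0/0 (the numerator vanishes to order 3).
Expand each term to order z^3: the coefficient of z^3 in 2·ln(1 - 3z) is -18 and in -2·√(1 + z) is -1/8.
Lower-order terms cancel with the polynomial part, so the numerator is (-145/8)·z^3 + o(z^3), and the limit is (-145/8)/(1) = -145/8.

-145/8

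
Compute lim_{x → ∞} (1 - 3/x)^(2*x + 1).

e^(-6)

Write it as [(1 - 3/x)^x]^(2) · (1 - 3/x)^(1). The bracketed term tends to e^(-3) and the second factor to 1, so the limit is e^(-6).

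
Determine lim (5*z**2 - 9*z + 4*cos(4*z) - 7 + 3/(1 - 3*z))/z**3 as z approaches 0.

81

Substitution gives 0/0; apply L'Hôpital's rule 3 times.
After differentiating numerator and denominator 3 times the quotient is (256*sin(4*z) + 486/(3*z - 1)^4)/(6); at z = 0 this is 81.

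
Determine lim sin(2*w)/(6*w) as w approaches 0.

1/3

Substitution gives 0/0.
Write it as (2/6)·sin(2w)/(2w); since sin(u)/u → 1, the limit is 1/3.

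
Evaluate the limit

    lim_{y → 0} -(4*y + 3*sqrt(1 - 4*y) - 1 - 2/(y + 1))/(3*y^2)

Substitution gives 0/0; apply L'Hôpital's rule 2 times.
After differentiating numerator and denominator 2 times the quotient is (-4/(y + 1)^3 - 12/(1 - 4*y)^(3/2))/(-6); at y = 0 this is 8/3.

8/3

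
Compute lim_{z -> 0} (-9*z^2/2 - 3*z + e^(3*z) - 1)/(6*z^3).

3/4

Direct substitution gives 0/0.
Apply L'Hôpital: lim (-9*z + 3*e^(3*z) - 3)/(18*z^2), still 0/0.
Apply L'Hôpital: lim (9*e^(3*z) - 9)/(36*z), still 0/0.
After 3 applications of L'Hôpital's rule the quotient is (27*e^(3*z))/(36); substituting z = 0 gives 3/4.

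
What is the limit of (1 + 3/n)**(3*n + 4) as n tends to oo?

e^(9)

Write it as [(1 + 3/n)^n]^(3) · (1 + 3/n)^(4). The bracketed term tends to e^(3) and the second factor to 1, so the limit is e^(9).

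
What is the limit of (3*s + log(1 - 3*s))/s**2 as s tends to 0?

-9/2

Direct substitution gives 0/0.
Apply L'Hôpital: lim (3 - 3/(1 - 3*s))/(2*s), still 0/0.
After 2 applications of L'Hôpital's rule the quotient is (-9/(1 - 3*s)^2)/(2); substituting s = 0 gives -9/2.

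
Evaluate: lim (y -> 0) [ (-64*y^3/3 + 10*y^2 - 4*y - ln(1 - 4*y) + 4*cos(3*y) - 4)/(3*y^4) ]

155/6

Substitution gives 0/0; apply L'Hôpital's rule 4 times.
After differentiating numerator and denominator 4 times the quotient is (324*cos(3*y) + 1536/(4*y - 1)^4)/(72); at y = 0 this is 155/6.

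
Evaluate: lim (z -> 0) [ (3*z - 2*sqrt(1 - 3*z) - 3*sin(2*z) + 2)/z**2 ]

9/4

Substitution gives 0/0; apply L'Hôpital's rule 2 times.
After differentiating numerator and denominator 2 times the quotient is (12*sin(2*z) + 9/(2*(1 - 3*z)^(3/2)))/(2); at z = 0 this is 9/4.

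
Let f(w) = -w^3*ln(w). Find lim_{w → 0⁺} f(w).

This is a 0·(−∞) form. Rewrite as -1·ln(w) / w^(−3) and apply L'Hôpital:
the derivative quotient is -1·(1/w) / (−3·w^(−4)) = (1/3)·w^3 → 0.

0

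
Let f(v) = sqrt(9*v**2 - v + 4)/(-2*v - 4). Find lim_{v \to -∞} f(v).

For large |v|, √(9*v^2 - v + 4) ≈ √9·|v| and the denominator ≈ -2v.
Since v → −∞, |v| = −v, giving −√9/(-2) = 3/2.

3/2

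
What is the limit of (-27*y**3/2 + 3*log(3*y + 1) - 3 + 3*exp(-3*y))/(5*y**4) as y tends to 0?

Substitution gives 0/0 (the numerator vanishes to order 4).
Expand each term to order y^4: the coefficient of y^4 in 3·ln(1 + 3y) is -243/4 and in 3·e^(-3y) is 81/8.
Lower-order terms cancel with the polynomial part, so the numerator is (-405/8)·y^4 + o(y^4), and the limit is (-405/8)/(5) = -81/8.

-81/8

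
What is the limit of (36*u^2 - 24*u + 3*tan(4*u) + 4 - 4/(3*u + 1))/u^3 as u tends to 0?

Substitution gives 0/0 (the numerator vanishes to order 3).
Expand each term to order u^3: the coefficient of u^3 in -4·1/(1 + 3u) is 108 and in 3·tan(4u) is 64.
Lower-order terms cancel with the polynomial part, so the numerator is (172)·u^3 + o(u^3), and the limit is (172)/(1) = 172.

172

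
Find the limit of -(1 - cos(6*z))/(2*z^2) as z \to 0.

Substitution gives 0/0.
Use (1 − cos u)/u² → 1/2 with u = 6z: the limit is 6²/(2·(-2)) = -9.

-9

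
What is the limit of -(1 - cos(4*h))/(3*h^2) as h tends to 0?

-8/3

Substitution gives 0/0.
Use (1 − cos u)/u² → 1/2 with u = 4h: the limit is 4²/(2·(-3)) = -8/3.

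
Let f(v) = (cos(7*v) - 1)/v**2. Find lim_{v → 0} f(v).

-49/2

Direct substitution gives 0/0.
Apply L'Hôpital: lim (-7*sin(7*v))/(2*v), still 0/0.
After 2 applications of L'Hôpital's rule the quotient is (-49*cos(7*v))/(2); substituting v = 0 gives -49/2.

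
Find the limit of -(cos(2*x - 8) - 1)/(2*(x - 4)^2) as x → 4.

1

Direct substitution gives 0/0.
Apply L'Hôpital: lim (-2*sin(2*x - 8))/(16 - 4*x), still 0/0.
After 2 applications of L'Hôpital's rule the quotient is (-4*cos(2*x - 8))/(-4); substituting x = 4 gives 1.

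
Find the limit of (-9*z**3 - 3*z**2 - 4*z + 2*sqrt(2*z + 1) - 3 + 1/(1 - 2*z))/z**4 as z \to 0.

59/4

Substitution gives 0/0 (the numerator vanishes to order 4).
Expand each term to order z^4: the coefficient of z^4 in 1/(1 - 2z) is 16 and in 2·√(1 + 2z) is -5/4.
Lower-order terms cancel with the polynomial part, so the numerator is (59/4)·z^4 + o(z^4), and the limit is (59/4)/(1) = 59/4.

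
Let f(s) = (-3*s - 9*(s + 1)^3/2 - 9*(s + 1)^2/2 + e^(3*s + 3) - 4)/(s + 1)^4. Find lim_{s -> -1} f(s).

27/8

Direct substitution gives 0/0.
Apply L'Hôpital: lim (-9*s - 27*(s + 1)^2/2 + 3*e^(3*s + 3) - 12)/(4*(s + 1)^3), still 0/0.
Apply L'Hôpital: lim (-27*s + 9*e^(3*s + 3) - 36)/(12*(s + 1)^2), still 0/0.
Apply L'Hôpital: lim (27*e^(3*s + 3) - 27)/(24*s + 24), still 0/0.
After 4 applications of L'Hôpital's rule the quotient is (81*e^(3*s + 3))/(24); substituting s = -1 gives 27/8.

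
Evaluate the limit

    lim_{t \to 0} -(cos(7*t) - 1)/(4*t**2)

Direct substitution gives 0/0.
Apply L'Hôpital: lim (-7*sin(7*t))/(-8*t), still 0/0.
After 2 applications of L'Hôpital's rule the quotient is (-49*cos(7*t))/(-8); substituting t = 0 gives 49/8.

49/8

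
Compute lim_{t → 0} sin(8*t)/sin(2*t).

Substitution gives 0/0.
Divide numerator and denominator by t: sin(8t)/t → 8 and sin(2t)/t → 2, so the limit is 1·8/2 = 4.

4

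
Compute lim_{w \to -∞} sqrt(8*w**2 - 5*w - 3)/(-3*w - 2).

For large |w|, √(8*w^2 - 5*w - 3) ≈ √8·|w| and the denominator ≈ -3w.
Since w → −∞, |w| = −w, giving −√8/(-3) = 2*√(2)/3.

2*√(2)/3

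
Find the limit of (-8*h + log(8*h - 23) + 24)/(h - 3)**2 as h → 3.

Direct substitution gives 0/0.
Apply L'Hôpital: lim (-8 + 8/(8*h - 23))/(2*h - 6), still 0/0.
After 2 applications of L'Hôpital's rule the quotient is (-64/(8*h - 23)^2)/(2); substituting h = 3 gives -32.

-32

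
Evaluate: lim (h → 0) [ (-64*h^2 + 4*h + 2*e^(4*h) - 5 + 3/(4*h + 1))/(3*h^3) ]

-512/9

Substitution gives 0/0 (the numerator vanishes to order 3).
Expand each term to order h^3: the coefficient of h^3 in 2·e^(4h) is 64/3 and in 3·1/(1 + 4h) is -192.
Lower-order terms cancel with the polynomial part, so the numerator is (-512/3)·h^3 + o(h^3), and the limit is (-512/3)/(3) = -512/9.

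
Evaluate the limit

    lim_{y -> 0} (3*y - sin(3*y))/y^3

Direct substitution gives 0/0.
Apply L'Hôpital: lim (3 - 3*cos(3*y))/(3*y^2), still 0/0.
Apply L'Hôpital: lim (9*sin(3*y))/(6*y), still 0/0.
After 3 applications of L'Hôpital's rule the quotient is (27*cos(3*y))/(6); substituting y = 0 gives 9/2.

9/2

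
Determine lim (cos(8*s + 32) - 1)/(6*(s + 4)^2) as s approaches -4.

Direct substitution gives 0/0.
Apply L'Hôpital: lim (-8*sin(8*s + 32))/(12*s + 48), still 0/0.
After 2 applications of L'Hôpital's rule the quotient is (-64*cos(8*s + 32))/(12); substituting s = -4 gives -16/3.

-16/3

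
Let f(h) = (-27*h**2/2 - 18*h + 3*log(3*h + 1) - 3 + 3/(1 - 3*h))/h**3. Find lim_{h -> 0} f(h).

108

Substitution gives 0/0 (the numerator vanishes to order 3).
Expand each term to order h^3: the coefficient of h^3 in 3·1/(1 - 3h) is 81 and in 3·ln(1 + 3h) is 27.
Lower-order terms cancel with the polynomial part, so the numerator is (108)·h^3 + o(h^3), and the limit is (108)/(1) = 108.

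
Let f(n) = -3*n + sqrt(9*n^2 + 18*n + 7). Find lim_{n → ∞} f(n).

An ∞ − ∞ form. Rationalising with the conjugate, the difference becomes (18n + 7) / (√(9*n^2 + 18*n + 7) + 3n).
For large n the denominator behaves like 2·3n, so the quotient tends to 18/6 = 3.

3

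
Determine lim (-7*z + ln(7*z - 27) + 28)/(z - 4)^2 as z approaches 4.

-49/2

Direct substitution gives 0/0.
Apply L'Hôpital: lim (-7 + 7/(7*z - 27))/(2*z - 8), still 0/0.
After 2 applications of L'Hôpital's rule the quotient is (-49/(7*z - 27)^2)/(2); substituting z = 4 gives -49/2.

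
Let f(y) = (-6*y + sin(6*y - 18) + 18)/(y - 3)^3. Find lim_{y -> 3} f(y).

Direct substitution gives 0/0.
Apply L'Hôpital: lim (6*cos(6*y - 18) - 6)/(3*(y - 3)^2), still 0/0.
Apply L'Hôpital: lim (-36*sin(6*y - 18))/(6*y - 18), still 0/0.
After 3 applications of L'Hôpital's rule the quotient is (-216*cos(6*y - 18))/(6); substituting y = 3 gives -36.

-36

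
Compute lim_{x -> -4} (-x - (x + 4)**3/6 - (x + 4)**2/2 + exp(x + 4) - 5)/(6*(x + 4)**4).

Direct substitution gives 0/0.
Apply L'Hôpital: lim (-x - (x + 4)^2/2 + e^(x + 4) - 5)/(24*(x + 4)^3), still 0/0.
Apply L'Hôpital: lim (-x + e^(x + 4) - 5)/(72*(x + 4)^2), still 0/0.
Apply L'Hôpital: lim (e^(x + 4) - 1)/(144*x + 576), still 0/0.
After 4 applications of L'Hôpital's rule the quotient is (e^(x + 4))/(144); substituting x = -4 gives 1/144.

1/144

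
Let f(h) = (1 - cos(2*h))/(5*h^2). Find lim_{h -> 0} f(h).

Substitution gives 0/0.
Use (1 − cos u)/u² → 1/2 with u = 2h: the limit is 2²/(2·5) = 2/5.

2/5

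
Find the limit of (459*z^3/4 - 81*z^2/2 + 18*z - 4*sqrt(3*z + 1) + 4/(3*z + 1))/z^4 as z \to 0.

10773/32

Substitution gives 0/0; apply L'Hôpital's rule 4 times.
After differentiating numerator and denominator 4 times the quotient is (7776/(3*z + 1)^5 + 1215/(4*(3*z + 1)^(7/2)))/(24); at z = 0 this is 10773/32.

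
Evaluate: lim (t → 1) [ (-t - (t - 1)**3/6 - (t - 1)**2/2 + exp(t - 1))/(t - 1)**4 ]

1/24

Direct substitution gives 0/0.
Apply L'Hôpital: lim (-t - (t - 1)^2/2 + e^(t - 1))/(4*(t - 1)^3), still 0/0.
Apply L'Hôpital: lim (-t + e^(t - 1))/(12*(t - 1)^2), still 0/0.
Apply L'Hôpital: lim (e^(t - 1) - 1)/(24*t - 24), still 0/0.
After 4 applications of L'Hôpital's rule the quotient is (e^(t - 1))/(24); substituting t = 1 gives 1/24.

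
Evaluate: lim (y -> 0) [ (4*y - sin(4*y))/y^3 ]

Direct substitution gives 0/0.
Apply L'Hôpital: lim (4 - 4*cos(4*y))/(3*y^2), still 0/0.
Apply L'Hôpital: lim (16*sin(4*y))/(6*y), still 0/0.
After 3 applications of L'Hôpital's rule the quotient is (64*cos(4*y))/(6); substituting y = 0 gives 32/3.

32/3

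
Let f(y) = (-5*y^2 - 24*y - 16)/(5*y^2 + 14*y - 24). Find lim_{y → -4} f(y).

-8/13

Direct substitution gives 0/0, so factor. Both numerator and denominator have (y + 4) as a factor.
After cancelling, the expression reduces to (-5*y - 4)/(5*y - 6).
Substituting y = -4 gives -8/13.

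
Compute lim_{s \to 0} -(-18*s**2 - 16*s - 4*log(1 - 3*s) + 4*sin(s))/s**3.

Substitution gives 0/0 (the numerator vanishes to order 3).
Expand each term to order s^3: the coefficient of s^3 in -4·ln(1 - 3s) is 36 and in 4·sin(s) is -2/3.
Lower-order terms cancel with the polynomial part, so the numerator is (106/3)·s^3 + o(s^3), and the limit is (106/3)/(-1) = -106/3.

-106/3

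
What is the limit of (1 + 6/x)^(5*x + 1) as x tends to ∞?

e^(30)

Let L be the limit and take ln: ln L = lim (5x + 1)·ln(1 + 6/x) = lim (5x + 1)·(6/x + O(1/x²)) = 30.
Hence L = e^(30).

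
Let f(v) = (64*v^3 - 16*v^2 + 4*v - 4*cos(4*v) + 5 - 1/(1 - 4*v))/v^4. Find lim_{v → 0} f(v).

Substitution gives 0/0; apply L'Hôpital's rule 4 times.
After differentiating numerator and denominator 4 times the quotient is (-1024*cos(4*v) + 6144/(4*v - 1)^5)/(24); at v = 0 this is -896/3.

-896/3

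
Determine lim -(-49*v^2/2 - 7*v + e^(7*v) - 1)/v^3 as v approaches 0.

-343/6

Direct substitution gives 0/0.
Apply L'Hôpital: lim (-49*v + 7*e^(7*v) - 7)/(-3*v^2), still 0/0.
Apply L'Hôpital: lim (49*e^(7*v) - 49)/(-6*v), still 0/0.
After 3 applications of L'Hôpital's rule the quotient is (343*e^(7*v))/(-6); substituting v = 0 gives -343/6.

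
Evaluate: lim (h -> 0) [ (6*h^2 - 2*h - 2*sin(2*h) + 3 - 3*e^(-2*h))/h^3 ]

20/3

Substitution gives 0/0 (the numerator vanishes to order 3).
Expand each term to order h^3: the coefficient of h^3 in -2·sin(2h) is 8/3 and in -3·e^(-2h) is 4.
Lower-order terms cancel with the polynomial part, so the numerator is (20/3)·h^3 + o(h^3), and the limit is (20/3)/(1) = 20/3.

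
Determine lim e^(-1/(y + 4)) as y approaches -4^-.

∞

As y → -4⁻, -1/(y + 4) → +∞, so e^(-1/(y + 4)) → ∞.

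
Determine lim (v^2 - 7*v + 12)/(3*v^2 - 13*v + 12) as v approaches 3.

-1/5

Direct substitution gives 0/0, so factor. Both numerator and denominator have (v - 3) as a factor.
After cancelling, the expression reduces to (v - 4)/(3*v - 4).
Substituting v = 3 gives -1/5.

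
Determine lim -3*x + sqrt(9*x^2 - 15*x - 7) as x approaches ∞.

This has the form ∞ − ∞. Multiply and divide by the conjugate √(9*x^2 - 15*x - 7) + 3x.
That gives (-15x - 7) / (√(9*x^2 - 15*x - 7) + 3x).
Divide numerator and denominator by x: the limit is -15/(2·3) = -5/2.

-5/2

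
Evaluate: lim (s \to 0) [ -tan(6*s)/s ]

Substitution gives 0/0.
Since tan(u)/u → 1 as u → 0, tan(6s)/(6s) → 1 and the limit is 6/(-1) = -6.

-6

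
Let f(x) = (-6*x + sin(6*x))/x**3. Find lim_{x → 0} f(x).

Direct substitution gives 0/0.
Apply L'Hôpital: lim (6*cos(6*x) - 6)/(3*x^2), still 0/0.
Apply L'Hôpital: lim (-36*sin(6*x))/(6*x), still 0/0.
After 3 applications of L'Hôpital's rule the quotient is (-216*cos(6*x))/(6); substituting x = 0 gives -36.

-36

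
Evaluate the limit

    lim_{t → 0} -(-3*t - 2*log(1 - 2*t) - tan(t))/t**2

Substitution gives 0/0 (the numerator vanishes to order 2).
Expand each term to order t^2: the coefficient of t^2 in −tan(t) is 0 and in -2·ln(1 - 2t) is 4.
Lower-order terms cancel with the polynomial part, so the numerator is (4)·t^2 + o(t^2), and the limit is (4)/(-1) = -4.

-4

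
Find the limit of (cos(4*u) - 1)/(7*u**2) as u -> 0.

Direct substitution gives 0/0.
Apply L'Hôpital: lim (-4*sin(4*u))/(14*u), still 0/0.
After 2 applications of L'Hôpital's rule the quotient is (-16*cos(4*u))/(14); substituting u = 0 gives -8/7.

-8/7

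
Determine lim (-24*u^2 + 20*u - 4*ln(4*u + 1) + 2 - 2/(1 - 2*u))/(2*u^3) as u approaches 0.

-152/3

Substitution gives 0/0; apply L'Hôpital's rule 3 times.
After differentiating numerator and denominator 3 times the quotient is (-512/(4*u + 1)^3 - 96/(2*u - 1)^4)/(12); at u = 0 this is -152/3.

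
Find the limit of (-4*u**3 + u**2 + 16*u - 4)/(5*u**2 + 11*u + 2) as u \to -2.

4

Since u = -2 makes numerator and denominator zero, (u + 2) divides both.
Cancelling it gives (-4*u^2 + 9*u - 2)/(5*u + 1); now plug in u = -2 to get 4.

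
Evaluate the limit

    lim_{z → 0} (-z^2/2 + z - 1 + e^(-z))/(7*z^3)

-1/42

Direct substitution gives 0/0.
Apply L'Hôpital: lim (-z + 1 - e^(-z))/(21*z^2), still 0/0.
Apply L'Hôpital: lim (-1 + e^(-z))/(42*z), still 0/0.
After 3 applications of L'Hôpital's rule the quotient is (-e^(-z))/(42); substituting z = 0 gives -1/42.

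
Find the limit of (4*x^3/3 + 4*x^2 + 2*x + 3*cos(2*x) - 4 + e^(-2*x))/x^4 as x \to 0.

Substitution gives 0/0 (the numerator vanishes to order 4).
Expand each term to order x^4: the coefficient of x^4 in e^(-2x) is 2/3 and in 3·cos(2x) is 2.
Lower-order terms cancel with the polynomial part, so the numerator is (8/3)·x^4 + o(x^4), and the limit is (8/3)/(1) = 8/3.

8/3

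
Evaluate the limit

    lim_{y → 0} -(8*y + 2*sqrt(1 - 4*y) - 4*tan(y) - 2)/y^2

Substitution gives 0/0 (the numerator vanishes to order 2).
Expand each term to order y^2: the coefficient of y^2 in 2·√(1 - 4y) is -4 and in -4·tan(y) is 0.
Lower-order terms cancel with the polynomial part, so the numerator is (-4)·y^2 + o(y^2), and the limit is (-4)/(-1) = 4.

4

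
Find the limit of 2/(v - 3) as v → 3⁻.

-∞

As v → 3⁻, (v - 3) → 0⁻, so (v - 3)^1 → 0⁻ and 2/(v - 3)^1 → -∞.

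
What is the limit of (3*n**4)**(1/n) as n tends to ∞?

Base → ∞ and exponent → 0: an ∞^0 form.
Take logs: (1/n)·ln(3·n^4) = (ln 3 + 4·ln n)/n → 0.
So the limit is e^0 = 1.

1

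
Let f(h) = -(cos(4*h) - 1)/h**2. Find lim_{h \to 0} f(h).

Direct substitution gives 0/0.
Apply L'Hôpital: lim (-4*sin(4*h))/(-2*h), still 0/0.
After 2 applications of L'Hôpital's rule the quotient is (-16*cos(4*h))/(-2); substituting h = 0 gives 8.

8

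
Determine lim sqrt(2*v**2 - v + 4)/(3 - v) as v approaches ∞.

-√(2)

For large |v|, √(2*v^2 - v + 4) ≈ √2·|v| and the denominator ≈ -v.
Since v → +∞, |v| = v, giving √2/(-1) = -√(2).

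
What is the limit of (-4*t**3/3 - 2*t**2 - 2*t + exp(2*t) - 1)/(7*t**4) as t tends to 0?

Direct substitution gives 0/0.
Apply L'Hôpital: lim (-4*t^2 - 4*t + 2*e^(2*t) - 2)/(28*t^3), still 0/0.
Apply L'Hôpital: lim (-8*t + 4*e^(2*t) - 4)/(84*t^2), still 0/0.
Apply L'Hôpital: lim (8*e^(2*t) - 8)/(168*t), still 0/0.
After 4 applications of L'Hôpital's rule the quotient is (16*e^(2*t))/(168); substituting t = 0 gives 2/21.

2/21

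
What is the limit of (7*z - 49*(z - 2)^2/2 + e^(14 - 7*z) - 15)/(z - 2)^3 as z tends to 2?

-343/6

Direct substitution gives 0/0.
Apply L'Hôpital: lim (-49*z - 7*e^(14 - 7*z) + 105)/(3*(z - 2)^2), still 0/0.
Apply L'Hôpital: lim (49*e^(14 - 7*z) - 49)/(6*z - 12), still 0/0.
After 3 applications of L'Hôpital's rule the quotient is (-343*e^(14 - 7*z))/(6); substituting z = 2 gives -343/6.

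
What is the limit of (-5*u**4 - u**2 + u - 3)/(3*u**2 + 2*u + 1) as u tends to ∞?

The numerator has higher degree (4 > 2); the quotient behaves like (-5/(3))·u^2 for large |u|.
As u → +∞ this diverges to -∞.

-∞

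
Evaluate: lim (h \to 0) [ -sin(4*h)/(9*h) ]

Substitution gives 0/0.
Write it as (4/(-9))·sin(4h)/(4h); since sin(u)/u → 1, the limit is -4/9.

-4/9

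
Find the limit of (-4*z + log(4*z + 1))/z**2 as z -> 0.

-8

Direct substitution gives 0/0.
Apply L'Hôpital: lim (-4 + 4/(4*z + 1))/(2*z), still 0/0.
After 2 applications of L'Hôpital's rule the quotient is (-16/(4*z + 1)^2)/(2); substituting z = 0 gives -8.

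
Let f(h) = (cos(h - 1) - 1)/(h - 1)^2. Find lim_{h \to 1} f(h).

-1/2

Direct substitution gives 0/0.
Apply L'Hôpital: lim (-sin(h - 1))/(2*h - 2), still 0/0.
After 2 applications of L'Hôpital's rule the quotient is (-cos(h - 1))/(2); substituting h = 1 gives -1/2.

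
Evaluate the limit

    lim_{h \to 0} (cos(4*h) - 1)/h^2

Direct substitution gives 0/0.
Apply L'Hôpital: lim (-4*sin(4*h))/(2*h), still 0/0.
After 2 applications of L'Hôpital's rule the quotient is (-16*cos(4*h))/(2); substituting h = 0 gives -8.

-8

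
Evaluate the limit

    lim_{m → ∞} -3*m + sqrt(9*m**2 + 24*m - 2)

An ∞ − ∞ form. Rationalising with the conjugate, the difference becomes (24m - 2) / (√(9*m^2 + 24*m - 2) + 3m).
For large m the denominator behaves like 2·3m, so the quotient tends to 24/6 = 4.

4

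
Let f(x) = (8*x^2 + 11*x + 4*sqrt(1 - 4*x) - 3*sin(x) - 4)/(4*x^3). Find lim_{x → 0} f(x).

-31/8

Substitution gives 0/0; apply L'Hôpital's rule 3 times.
After differentiating numerator and denominator 3 times the quotient is (3*cos(x) - 96/(1 - 4*x)^(5/2))/(24); at x = 0 this is -31/8.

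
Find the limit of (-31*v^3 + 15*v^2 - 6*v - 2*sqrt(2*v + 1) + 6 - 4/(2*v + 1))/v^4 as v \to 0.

-251/4

Substitution gives 0/0; apply L'Hôpital's rule 4 times.
After differentiating numerator and denominator 4 times the quotient is (-1536/(2*v + 1)^5 + 30/(2*v + 1)^(7/2))/(24); at v = 0 this is -251/4.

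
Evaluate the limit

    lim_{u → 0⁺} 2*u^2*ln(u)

This is a 0·(−∞) form. Rewrite as 2·ln(u) / u^(−2) and apply L'Hôpital:
the derivative quotient is 2·(1/u) / (−2·u^(−3)) = (-2/2)·u^2 → 0.

0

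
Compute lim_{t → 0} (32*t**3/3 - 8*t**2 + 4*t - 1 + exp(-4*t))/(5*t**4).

32/15

Direct substitution gives 0/0.
Apply L'Hôpital: lim (32*t^2 - 16*t + 4 - 4*e^(-4*t))/(20*t^3), still 0/0.
Apply L'Hôpital: lim (64*t - 16 + 16*e^(-4*t))/(60*t^2), still 0/0.
Apply L'Hôpital: lim (64 - 64*e^(-4*t))/(120*t), still 0/0.
After 4 applications of L'Hôpital's rule the quotient is (256*e^(-4*t))/(120); substituting t = 0 gives 32/15.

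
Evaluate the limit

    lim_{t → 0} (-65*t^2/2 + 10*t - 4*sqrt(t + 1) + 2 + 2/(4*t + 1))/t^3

Substitution gives 0/0 (the numerator vanishes to order 3).
Expand each term to order t^3: the coefficient of t^3 in -4·√(1 + t) is -1/4 and in 2·1/(1 + 4t) is -128.
Lower-order terms cancel with the polynomial part, so the numerator is (-513/4)·t^3 + o(t^3), and the limit is (-513/4)/(1) = -513/4.

-513/4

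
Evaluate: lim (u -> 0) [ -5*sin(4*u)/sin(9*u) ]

Substitution gives 0/0.
Divide numerator and denominator by u: sin(4u)/u → 4 and sin(9u)/u → 9, so the limit is -5·4/9 = -20/9.

-20/9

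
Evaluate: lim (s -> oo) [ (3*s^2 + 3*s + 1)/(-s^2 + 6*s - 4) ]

-3

Numerator and denominator both have degree 2.
Dividing every term by s^2, all lower-order terms vanish and the limit is the ratio of leading coefficients, 3/(-1) = -3.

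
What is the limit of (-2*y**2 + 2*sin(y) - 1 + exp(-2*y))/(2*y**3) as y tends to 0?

-5/6

Substitution gives 0/0 (the numerator vanishes to order 3).
Expand each term to order y^3: the coefficient of y^3 in e^(-2y) is -4/3 and in 2·sin(y) is -1/3.
Lower-order terms cancel with the polynomial part, so the numerator is (-5/3)·y^3 + o(y^3), and the limit is (-5/3)/(2) = -5/6.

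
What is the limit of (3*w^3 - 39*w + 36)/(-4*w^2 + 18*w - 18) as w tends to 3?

Since w = 3 makes numerator and denominator zero, (w - 3) divides both.
Cancelling it gives (3*w^2 + 9*w - 12)/(6 - 4*w); now plug in w = 3 to get -7.

-7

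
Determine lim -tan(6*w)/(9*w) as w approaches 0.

Substitution gives 0/0.
Since tan(u)/u → 1 as u → 0, tan(6w)/(6w) → 1 and the limit is 6/(-9) = -2/3.

-2/3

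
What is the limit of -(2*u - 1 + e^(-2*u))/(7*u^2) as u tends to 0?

-2/7

Direct substitution gives 0/0.
Apply L'Hôpital: lim (2 - 2*e^(-2*u))/(-14*u), still 0/0.
After 2 applications of L'Hôpital's rule the quotient is (4*e^(-2*u))/(-14); substituting u = 0 gives -2/7.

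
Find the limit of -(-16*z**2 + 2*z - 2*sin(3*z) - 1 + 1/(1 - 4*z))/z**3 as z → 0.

Substitution gives 0/0 (the numerator vanishes to order 3).
Expand each term to order z^3: the coefficient of z^3 in -2·sin(3z) is 9 and in 1/(1 - 4z) is 64.
Lower-order terms cancel with the polynomial part, so the numerator is (73)·z^3 + o(z^3), and the limit is (73)/(-1) = -73.

-73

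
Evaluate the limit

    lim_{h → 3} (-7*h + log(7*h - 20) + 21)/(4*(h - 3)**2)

-49/8

Direct substitution gives 0/0.
Apply L'Hôpital: lim (-7 + 7/(7*h - 20))/(8*h - 24), still 0/0.
After 2 applications of L'Hôpital's rule the quotient is (-49/(7*h - 20)^2)/(8); substituting h = 3 gives -49/8.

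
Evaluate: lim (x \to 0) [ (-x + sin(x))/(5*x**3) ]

-1/30

Direct substitution gives 0/0.
Apply L'Hôpital: lim (cos(x) - 1)/(15*x^2), still 0/0.
Apply L'Hôpital: lim (-sin(x))/(30*x), still 0/0.
After 3 applications of L'Hôpital's rule the quotient is (-cos(x))/(30); substituting x = 0 gives -1/30.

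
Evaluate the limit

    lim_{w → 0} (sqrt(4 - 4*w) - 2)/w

Substitution gives 0/0. Multiply numerator and denominator by the conjugate √(4 - 4w) + √4.
The numerator becomes (4 - 4w) − 4 = -4w, so the expression simplifies to -4/(√(4 - 4w) + √4).
Letting w → 0 gives -4/(2√4) = -1.

-1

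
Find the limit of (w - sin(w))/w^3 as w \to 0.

Direct substitution gives 0/0.
Apply L'Hôpital: lim (1 - cos(w))/(3*w^2), still 0/0.
Apply L'Hôpital: lim (sin(w))/(6*w), still 0/0.
After 3 applications of L'Hôpital's rule the quotient is (cos(w))/(6); substituting w = 0 gives 1/6.

1/6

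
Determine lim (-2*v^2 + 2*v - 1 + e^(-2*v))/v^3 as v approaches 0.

Direct substitution gives 0/0.
Apply L'Hôpital: lim (-4*v + 2 - 2*e^(-2*v))/(3*v^2), still 0/0.
Apply L'Hôpital: lim (-4 + 4*e^(-2*v))/(6*v), still 0/0.
After 3 applications of L'Hôpital's rule the quotient is (-8*e^(-2*v))/(6); substituting v = 0 gives -4/3.

-4/3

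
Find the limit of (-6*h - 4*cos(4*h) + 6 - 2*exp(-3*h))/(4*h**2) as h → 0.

23/4

Substitution gives 0/0; apply L'Hôpital's rule 2 times.
After differentiating numerator and denominator 2 times the quotient is (64*cos(4*h) - 18*e^(-3*h))/(8); at h = 0 this is 23/4.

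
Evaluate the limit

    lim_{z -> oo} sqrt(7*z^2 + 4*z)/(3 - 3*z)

For large |z|, √(7*z^2 + 4*z) ≈ √7·|z| and the denominator ≈ -3z.
Since z → +∞, |z| = z, giving √7/(-3) = -√(7)/3.

-√(7)/3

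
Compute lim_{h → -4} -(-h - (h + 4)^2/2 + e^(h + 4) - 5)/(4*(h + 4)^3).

Direct substitution gives 0/0.
Apply L'Hôpital: lim (-h + e^(h + 4) - 5)/(-12*(h + 4)^2), still 0/0.
Apply L'Hôpital: lim (e^(h + 4) - 1)/(-24*h - 96), still 0/0.
After 3 applications of L'Hôpital's rule the quotient is (e^(h + 4))/(-24); substituting h = -4 gives -1/24.

-1/24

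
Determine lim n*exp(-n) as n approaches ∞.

0

Write as n^1/e^{1n}, an ∞/∞ form.
Exponential growth dominates any polynomial, so repeated L'Hôpital (or the standard result) gives 0.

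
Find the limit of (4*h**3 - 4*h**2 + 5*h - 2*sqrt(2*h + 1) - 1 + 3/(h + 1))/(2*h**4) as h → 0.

17/8

Substitution gives 0/0; apply L'Hôpital's rule 4 times.
After differentiating numerator and denominator 4 times the quotient is (30/(2*h + 1)^(7/2) + 72/(h + 1)^5)/(48); at h = 0 this is 17/8.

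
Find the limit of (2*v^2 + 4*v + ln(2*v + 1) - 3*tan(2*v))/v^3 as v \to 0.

Substitution gives 0/0; apply L'Hôpital's rule 3 times.
After differentiating numerator and denominator 3 times the quotient is (-96*tan(2*v)^2/cos(2*v)^2 - 48/cos(2*v)^4 + 16/(2*v + 1)^3)/(6); at v = 0 this is -16/3.

-16/3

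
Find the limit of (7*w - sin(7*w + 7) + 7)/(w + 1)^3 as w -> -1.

343/6

Direct substitution gives 0/0.
Apply L'Hôpital: lim (7 - 7*cos(7*w + 7))/(3*(w + 1)^2), still 0/0.
Apply L'Hôpital: lim (49*sin(7*w + 7))/(6*w + 6), still 0/0.
After 3 applications of L'Hôpital's rule the quotient is (343*cos(7*w + 7))/(6); substituting w = -1 gives 343/6.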